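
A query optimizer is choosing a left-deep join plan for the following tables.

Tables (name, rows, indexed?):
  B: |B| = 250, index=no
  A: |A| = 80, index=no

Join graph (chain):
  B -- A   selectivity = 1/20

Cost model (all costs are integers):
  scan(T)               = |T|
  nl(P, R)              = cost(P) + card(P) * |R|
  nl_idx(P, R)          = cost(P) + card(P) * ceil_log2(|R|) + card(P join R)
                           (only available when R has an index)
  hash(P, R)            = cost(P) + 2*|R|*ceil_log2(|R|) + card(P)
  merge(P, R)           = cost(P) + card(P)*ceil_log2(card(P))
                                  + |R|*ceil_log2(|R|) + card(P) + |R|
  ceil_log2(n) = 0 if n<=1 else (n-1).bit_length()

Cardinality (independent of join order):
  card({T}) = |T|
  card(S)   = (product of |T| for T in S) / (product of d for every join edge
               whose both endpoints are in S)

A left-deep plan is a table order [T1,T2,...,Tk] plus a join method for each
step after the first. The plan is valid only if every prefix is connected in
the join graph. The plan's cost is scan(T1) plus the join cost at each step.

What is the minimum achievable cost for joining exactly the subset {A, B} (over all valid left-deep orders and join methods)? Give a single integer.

1620

Selinger DP over subsets of {A,B}:
  {B}: scan cost=250, card=250
  {A}: scan cost=80, card=80
  {AB}: card=1000; try (A,hash)→1620, (B,merge)→2970, (A,merge)→3140, (B,hash)→4160, (B,nl)→20080, (A,nl)→20250; best=1620 via (A,hash)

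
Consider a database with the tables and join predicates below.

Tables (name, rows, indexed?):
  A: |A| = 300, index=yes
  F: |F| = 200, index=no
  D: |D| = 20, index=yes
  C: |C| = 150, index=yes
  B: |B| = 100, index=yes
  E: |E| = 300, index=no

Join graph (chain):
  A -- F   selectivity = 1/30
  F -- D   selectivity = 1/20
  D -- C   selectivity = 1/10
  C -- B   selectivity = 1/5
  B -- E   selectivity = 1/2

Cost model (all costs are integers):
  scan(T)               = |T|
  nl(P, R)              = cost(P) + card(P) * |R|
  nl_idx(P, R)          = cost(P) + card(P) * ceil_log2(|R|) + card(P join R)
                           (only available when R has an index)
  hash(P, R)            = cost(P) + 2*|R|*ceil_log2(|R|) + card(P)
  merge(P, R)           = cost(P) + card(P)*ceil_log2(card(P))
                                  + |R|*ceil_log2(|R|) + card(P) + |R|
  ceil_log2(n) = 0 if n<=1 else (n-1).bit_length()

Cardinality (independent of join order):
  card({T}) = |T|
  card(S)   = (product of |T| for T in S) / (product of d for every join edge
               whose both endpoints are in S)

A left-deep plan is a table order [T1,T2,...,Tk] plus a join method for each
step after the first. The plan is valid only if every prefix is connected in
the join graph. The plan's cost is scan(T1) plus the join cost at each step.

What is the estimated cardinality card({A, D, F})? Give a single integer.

2000

Tables in S: A(300), D(20), F(200)
Edges inside S: A-F(d=30), F-D(d=20)
numerator = 300 * 20 * 200 = 1200000
denominator = 30 * 20 = 600
card(S) = 1200000 / 600 = 2000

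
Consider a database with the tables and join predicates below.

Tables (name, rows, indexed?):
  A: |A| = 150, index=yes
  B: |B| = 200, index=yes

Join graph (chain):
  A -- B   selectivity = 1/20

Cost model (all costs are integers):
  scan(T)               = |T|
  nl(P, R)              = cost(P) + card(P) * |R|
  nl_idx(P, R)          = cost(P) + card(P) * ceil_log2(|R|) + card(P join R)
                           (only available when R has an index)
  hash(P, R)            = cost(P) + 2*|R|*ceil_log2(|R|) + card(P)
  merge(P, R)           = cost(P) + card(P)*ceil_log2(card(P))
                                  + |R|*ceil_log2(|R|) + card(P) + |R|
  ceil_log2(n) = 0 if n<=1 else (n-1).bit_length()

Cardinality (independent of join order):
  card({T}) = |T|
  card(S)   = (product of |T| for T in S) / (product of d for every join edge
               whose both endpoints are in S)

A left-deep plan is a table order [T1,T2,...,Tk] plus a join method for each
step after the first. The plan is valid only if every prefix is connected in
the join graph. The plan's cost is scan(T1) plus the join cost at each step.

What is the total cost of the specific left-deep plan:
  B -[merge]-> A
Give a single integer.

3350

step 1: scan B: cost=200, card=200
step 2: join A via merge
    card(P join A) = 200*150/(20) = 1500
    cost = 200 + 200*8 + 150*8 + 200 + 150 = 3350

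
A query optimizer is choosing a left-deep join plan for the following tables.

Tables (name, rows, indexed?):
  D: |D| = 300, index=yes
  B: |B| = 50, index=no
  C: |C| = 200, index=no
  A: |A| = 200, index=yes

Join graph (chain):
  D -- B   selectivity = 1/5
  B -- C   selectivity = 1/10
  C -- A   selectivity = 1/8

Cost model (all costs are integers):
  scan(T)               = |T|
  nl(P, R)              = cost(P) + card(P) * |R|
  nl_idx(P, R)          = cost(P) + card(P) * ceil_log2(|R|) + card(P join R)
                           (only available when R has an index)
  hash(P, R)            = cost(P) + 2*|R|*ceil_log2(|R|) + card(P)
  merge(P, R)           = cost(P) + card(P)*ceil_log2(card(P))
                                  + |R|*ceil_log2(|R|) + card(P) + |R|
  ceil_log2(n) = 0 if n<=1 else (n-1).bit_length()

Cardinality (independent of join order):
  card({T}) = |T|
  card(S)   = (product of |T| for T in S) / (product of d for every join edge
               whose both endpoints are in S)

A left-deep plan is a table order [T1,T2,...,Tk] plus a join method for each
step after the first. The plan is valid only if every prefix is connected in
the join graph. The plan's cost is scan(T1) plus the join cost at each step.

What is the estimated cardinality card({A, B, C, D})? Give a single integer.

Tables in S: A(200), B(50), C(200), D(300)
Edges inside S: D-B(d=5), B-C(d=10), C-A(d=8)
numerator = 200 * 50 * 200 * 300 = 600000000
denominator = 5 * 10 * 8 = 400
card(S) = 600000000 / 400 = 1500000

1500000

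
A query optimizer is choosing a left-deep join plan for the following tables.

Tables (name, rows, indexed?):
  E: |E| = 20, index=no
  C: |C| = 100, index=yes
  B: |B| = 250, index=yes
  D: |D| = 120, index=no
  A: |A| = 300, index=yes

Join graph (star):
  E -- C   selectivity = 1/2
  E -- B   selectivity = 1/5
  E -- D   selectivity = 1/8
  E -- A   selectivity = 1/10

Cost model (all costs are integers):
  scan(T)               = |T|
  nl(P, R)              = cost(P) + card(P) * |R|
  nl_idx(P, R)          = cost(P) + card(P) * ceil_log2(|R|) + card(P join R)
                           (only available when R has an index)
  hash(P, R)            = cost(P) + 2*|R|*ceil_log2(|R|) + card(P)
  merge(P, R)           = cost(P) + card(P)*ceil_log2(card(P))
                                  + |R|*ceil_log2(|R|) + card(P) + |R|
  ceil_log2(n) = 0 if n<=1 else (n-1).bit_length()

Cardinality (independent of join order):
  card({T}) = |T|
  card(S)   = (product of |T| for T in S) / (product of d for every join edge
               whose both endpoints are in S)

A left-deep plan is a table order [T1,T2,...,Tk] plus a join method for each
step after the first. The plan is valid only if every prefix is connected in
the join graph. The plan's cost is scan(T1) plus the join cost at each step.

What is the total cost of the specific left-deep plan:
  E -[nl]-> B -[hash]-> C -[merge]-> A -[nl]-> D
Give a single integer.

step 1: scan E: cost=20, card=20
step 2: join B via nl
    card(P join B) = 20*250/(5) = 1000
    cost = 20 + 20*250 = 5020
step 3: join C via hash
    card(P join C) = 1000*100/(2) = 50000
    cost = 5020 + 2*100*7 + 1000 = 7420
step 4: join A via merge
    card(P join A) = 50000*300/(10) = 1500000
    cost = 7420 + 50000*16 + 300*9 + 50000 + 300 = 860420
step 5: join D via nl
    card(P join D) = 1500000*120/(8) = 22500000
    cost = 860420 + 1500000*120 = 180860420

180860420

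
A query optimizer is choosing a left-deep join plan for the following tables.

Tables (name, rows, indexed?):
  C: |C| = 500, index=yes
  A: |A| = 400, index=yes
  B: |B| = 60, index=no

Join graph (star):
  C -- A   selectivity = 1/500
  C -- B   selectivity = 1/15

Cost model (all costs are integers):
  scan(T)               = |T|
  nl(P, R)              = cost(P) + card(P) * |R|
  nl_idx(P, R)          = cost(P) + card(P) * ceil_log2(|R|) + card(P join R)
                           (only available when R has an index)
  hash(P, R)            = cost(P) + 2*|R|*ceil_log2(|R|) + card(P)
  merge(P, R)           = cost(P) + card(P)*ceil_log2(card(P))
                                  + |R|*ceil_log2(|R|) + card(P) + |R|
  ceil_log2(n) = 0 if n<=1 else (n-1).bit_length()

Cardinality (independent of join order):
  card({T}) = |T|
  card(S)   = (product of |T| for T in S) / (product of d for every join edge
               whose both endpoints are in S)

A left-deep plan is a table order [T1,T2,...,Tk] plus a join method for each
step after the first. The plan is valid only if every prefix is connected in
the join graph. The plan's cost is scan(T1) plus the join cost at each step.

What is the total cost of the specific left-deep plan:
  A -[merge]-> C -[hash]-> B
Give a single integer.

10520

step 1: scan A: cost=400, card=400
step 2: join C via merge
    card(P join C) = 400*500/(500) = 400
    cost = 400 + 400*9 + 500*9 + 400 + 500 = 9400
step 3: join B via hash
    card(P join B) = 400*60/(15) = 1600
    cost = 9400 + 2*60*6 + 400 = 10520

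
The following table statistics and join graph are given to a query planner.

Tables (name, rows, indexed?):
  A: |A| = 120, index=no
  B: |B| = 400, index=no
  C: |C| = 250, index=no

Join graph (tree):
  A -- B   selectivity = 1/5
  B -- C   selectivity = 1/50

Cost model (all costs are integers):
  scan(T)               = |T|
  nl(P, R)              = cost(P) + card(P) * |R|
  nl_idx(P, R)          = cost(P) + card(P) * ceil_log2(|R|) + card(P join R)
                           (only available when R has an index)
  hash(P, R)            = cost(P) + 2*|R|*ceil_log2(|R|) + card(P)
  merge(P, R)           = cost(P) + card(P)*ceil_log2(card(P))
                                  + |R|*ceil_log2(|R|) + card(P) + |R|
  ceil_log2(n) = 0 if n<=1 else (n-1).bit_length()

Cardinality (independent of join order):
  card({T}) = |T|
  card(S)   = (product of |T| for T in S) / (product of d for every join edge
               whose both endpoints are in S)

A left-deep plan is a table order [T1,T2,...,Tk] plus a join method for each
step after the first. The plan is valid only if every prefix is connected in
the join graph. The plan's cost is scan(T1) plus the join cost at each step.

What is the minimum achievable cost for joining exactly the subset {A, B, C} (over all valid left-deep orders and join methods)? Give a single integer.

8480

Selinger DP over subsets of {A,B,C}:
  {A}: scan cost=120, card=120
  {B}: scan cost=400, card=400
  {C}: scan cost=250, card=250
  {AB}: card=9600; try (A,hash)→2480, (B,merge)→5080, (A,merge)→5360, (B,hash)→7440, (B,nl)→48120, (A,nl)→48400; best=2480 via (A,hash)
  {BC}: card=2000; try (C,hash)→4800, (B,merge)→6500, (C,merge)→6650, (B,hash)→7700, (B,nl)→100250, (C,nl)→100400; best=4800 via (C,hash)
  {ABC}: card=48000; try (A,hash)→8480, (C,hash)→16080, (A,merge)→29760, (C,merge)→148730, (A,nl)→244800, (C,nl)→2402480; best=8480 via (A,hash)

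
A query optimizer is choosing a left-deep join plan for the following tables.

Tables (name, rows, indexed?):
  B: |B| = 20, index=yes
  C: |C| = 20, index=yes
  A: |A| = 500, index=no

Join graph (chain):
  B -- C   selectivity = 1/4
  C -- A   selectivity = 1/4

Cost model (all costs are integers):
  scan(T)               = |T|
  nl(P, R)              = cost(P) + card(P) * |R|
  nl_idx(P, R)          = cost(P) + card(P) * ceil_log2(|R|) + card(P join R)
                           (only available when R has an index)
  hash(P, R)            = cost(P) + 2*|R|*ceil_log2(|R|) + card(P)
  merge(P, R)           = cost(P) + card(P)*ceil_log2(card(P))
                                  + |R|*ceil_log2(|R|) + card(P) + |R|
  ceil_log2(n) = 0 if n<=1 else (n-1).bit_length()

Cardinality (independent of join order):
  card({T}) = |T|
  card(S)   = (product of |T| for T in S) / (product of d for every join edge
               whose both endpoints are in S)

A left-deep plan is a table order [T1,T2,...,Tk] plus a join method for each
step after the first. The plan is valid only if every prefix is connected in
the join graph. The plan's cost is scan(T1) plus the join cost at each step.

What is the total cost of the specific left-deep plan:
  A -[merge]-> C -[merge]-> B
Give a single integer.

step 1: scan A: cost=500, card=500
step 2: join C via merge
    card(P join C) = 500*20/(4) = 2500
    cost = 500 + 500*9 + 20*5 + 500 + 20 = 5620
step 3: join B via merge
    card(P join B) = 2500*20/(4) = 12500
    cost = 5620 + 2500*12 + 20*5 + 2500 + 20 = 38240

38240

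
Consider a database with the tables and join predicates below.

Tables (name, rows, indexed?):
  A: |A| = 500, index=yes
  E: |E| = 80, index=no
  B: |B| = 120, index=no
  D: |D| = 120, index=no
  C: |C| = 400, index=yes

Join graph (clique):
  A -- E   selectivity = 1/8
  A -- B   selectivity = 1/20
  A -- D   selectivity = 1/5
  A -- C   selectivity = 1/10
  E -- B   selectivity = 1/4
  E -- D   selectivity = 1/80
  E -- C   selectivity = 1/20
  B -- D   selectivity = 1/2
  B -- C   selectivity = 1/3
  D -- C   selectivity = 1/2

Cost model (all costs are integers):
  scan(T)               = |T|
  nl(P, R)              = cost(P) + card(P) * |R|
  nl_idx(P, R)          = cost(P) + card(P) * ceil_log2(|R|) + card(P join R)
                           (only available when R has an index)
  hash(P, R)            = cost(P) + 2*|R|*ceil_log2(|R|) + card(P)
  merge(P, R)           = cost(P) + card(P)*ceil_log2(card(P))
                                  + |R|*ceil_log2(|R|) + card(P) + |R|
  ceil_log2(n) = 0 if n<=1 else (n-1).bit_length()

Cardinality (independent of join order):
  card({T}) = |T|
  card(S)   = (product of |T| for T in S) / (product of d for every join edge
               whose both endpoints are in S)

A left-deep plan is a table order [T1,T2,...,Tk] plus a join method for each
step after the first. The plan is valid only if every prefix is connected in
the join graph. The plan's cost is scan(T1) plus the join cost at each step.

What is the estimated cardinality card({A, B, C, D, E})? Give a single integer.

375

Tables in S: A(500), B(120), C(400), D(120), E(80)
Edges inside S: A-E(d=8), A-B(d=20), A-D(d=5), A-C(d=10), E-B(d=4), E-D(d=80), E-C(d=20), B-D(d=2), B-C(d=3), D-C(d=2)
numerator = 500 * 120 * 400 * 120 * 80 = 230400000000
denominator = 8 * 20 * 5 * 10 * 4 * 80 * 20 * 2 * 3 * 2 = 614400000
card(S) = 230400000000 / 614400000 = 375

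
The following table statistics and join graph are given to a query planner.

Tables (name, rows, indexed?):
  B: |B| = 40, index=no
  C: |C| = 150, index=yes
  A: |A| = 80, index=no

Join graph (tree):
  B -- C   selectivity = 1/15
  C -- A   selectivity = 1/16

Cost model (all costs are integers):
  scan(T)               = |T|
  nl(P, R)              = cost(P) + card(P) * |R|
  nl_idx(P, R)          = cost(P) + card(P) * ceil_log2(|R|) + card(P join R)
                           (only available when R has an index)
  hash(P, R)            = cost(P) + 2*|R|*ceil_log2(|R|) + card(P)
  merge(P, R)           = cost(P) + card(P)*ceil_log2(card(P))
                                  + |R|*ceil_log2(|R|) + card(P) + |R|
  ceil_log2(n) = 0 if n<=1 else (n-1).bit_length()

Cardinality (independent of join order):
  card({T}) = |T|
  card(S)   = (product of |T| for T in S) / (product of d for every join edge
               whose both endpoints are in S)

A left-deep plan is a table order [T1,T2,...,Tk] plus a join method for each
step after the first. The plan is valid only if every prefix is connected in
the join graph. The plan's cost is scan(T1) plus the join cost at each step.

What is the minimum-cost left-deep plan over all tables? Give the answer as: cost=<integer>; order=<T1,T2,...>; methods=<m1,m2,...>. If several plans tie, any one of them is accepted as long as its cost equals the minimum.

cost=2280; order=B,C,A; methods=nl_idx,hash

Selinger DP (subsets sized 1..n):
  {B}: scan cost=40, card=40
  {C}: scan cost=150, card=150
  {A}: scan cost=80, card=80
  {BC}: card=400; try (C,nl_idx)→760, (B,hash)→780, (C,merge)→1670, (B,merge)→1780, (C,hash)→2480, (C,nl)→6040 …(+1); best=760 via (C,nl_idx)
  {AC}: card=750; try (A,hash)→1420, (C,nl_idx)→1470, (C,merge)→2070, (A,merge)→2140, (C,hash)→2560, (C,nl)→12080 …(+1); best=1420 via (A,hash)
  {ABC}: card=2000; try (A,hash)→2280, (B,hash)→2650, (A,merge)→5400, (B,merge)→9950, (B,nl)→31420, (A,nl)→32760; best=2280 via (A,hash)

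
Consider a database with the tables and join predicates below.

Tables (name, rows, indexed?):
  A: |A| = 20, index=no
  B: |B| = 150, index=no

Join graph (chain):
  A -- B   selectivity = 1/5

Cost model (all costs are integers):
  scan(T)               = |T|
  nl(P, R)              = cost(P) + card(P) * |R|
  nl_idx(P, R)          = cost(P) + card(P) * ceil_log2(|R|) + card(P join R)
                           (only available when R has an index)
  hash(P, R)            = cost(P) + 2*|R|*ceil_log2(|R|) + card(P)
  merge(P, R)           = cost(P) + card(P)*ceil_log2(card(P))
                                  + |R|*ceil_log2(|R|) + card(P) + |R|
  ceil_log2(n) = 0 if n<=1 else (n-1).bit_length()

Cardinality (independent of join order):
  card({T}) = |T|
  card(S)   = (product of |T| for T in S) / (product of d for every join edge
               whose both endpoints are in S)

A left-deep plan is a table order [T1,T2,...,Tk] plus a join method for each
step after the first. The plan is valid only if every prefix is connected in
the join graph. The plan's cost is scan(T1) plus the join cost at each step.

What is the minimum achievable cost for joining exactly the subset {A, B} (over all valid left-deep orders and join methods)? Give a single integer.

Selinger DP over subsets of {A,B}:
  {A}: scan cost=20, card=20
  {B}: scan cost=150, card=150
  {AB}: card=600; try (A,hash)→500, (B,merge)→1490, (A,merge)→1620, (B,hash)→2440, (B,nl)→3020, (A,nl)→3150; best=500 via (A,hash)

500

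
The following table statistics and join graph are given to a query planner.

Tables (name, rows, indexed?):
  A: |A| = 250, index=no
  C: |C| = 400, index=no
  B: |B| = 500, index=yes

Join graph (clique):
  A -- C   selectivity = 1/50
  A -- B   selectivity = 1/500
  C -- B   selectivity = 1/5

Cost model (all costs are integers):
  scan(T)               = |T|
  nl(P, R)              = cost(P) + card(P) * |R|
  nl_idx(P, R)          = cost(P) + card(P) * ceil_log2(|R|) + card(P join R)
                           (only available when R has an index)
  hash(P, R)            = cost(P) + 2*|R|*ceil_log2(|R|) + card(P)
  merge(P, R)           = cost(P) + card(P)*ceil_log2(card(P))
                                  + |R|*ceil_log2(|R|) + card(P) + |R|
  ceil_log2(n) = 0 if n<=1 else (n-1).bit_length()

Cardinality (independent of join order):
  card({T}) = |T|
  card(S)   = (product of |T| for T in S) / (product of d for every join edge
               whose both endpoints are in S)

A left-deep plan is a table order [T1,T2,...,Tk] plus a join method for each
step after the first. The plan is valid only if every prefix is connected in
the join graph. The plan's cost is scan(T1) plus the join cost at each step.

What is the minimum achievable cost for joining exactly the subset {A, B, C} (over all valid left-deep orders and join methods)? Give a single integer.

9000

Selinger DP over subsets of {A,B,C}:
  {A}: scan cost=250, card=250
  {C}: scan cost=400, card=400
  {B}: scan cost=500, card=500
  {AC}: card=2000; try (A,hash)→4800, (C,merge)→6500, (A,merge)→6650, (C,hash)→7700, (C,nl)→100250, (A,nl)→100400; best=4800 via (A,hash)
  {AB}: card=250; try (B,nl_idx)→2750, (A,hash)→5000, (B,merge)→7500, (A,merge)→7750, (B,hash)→9500, (B,nl)→125250 …(+1); best=2750 via (B,nl_idx)
  {BC}: card=40000; try (C,hash)→8200, (B,merge)→9400, (C,merge)→9500, (B,hash)→9800, (B,nl_idx)→44000, (B,nl)→200400 …(+1); best=8200 via (C,hash)
  {ABC}: card=400; try (C,merge)→9000, (C,hash)→10200, (B,hash)→15800, (B,nl_idx)→23200, (B,merge)→33800, (A,hash)→52200 …(+4); best=9000 via (C,merge)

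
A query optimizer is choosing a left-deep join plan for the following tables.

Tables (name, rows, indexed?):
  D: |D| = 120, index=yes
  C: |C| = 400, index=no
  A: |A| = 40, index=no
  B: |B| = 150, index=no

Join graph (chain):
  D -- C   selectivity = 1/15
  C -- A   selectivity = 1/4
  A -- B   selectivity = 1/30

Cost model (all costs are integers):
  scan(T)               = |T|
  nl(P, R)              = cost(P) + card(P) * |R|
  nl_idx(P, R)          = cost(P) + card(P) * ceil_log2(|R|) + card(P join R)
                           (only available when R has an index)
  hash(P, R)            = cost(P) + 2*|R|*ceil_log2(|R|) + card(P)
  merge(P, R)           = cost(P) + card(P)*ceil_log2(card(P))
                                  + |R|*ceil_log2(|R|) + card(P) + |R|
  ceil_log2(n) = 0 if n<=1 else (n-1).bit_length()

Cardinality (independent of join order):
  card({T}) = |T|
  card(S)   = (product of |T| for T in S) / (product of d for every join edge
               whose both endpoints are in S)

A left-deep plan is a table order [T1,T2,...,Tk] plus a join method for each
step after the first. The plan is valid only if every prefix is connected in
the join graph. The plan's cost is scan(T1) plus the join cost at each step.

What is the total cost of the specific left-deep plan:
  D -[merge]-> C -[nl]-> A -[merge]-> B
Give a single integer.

646430

step 1: scan D: cost=120, card=120
step 2: join C via merge
    card(P join C) = 120*400/(15) = 3200
    cost = 120 + 120*7 + 400*9 + 120 + 400 = 5080
step 3: join A via nl
    card(P join A) = 3200*40/(4) = 32000
    cost = 5080 + 3200*40 = 133080
step 4: join B via merge
    card(P join B) = 32000*150/(30) = 160000
    cost = 133080 + 32000*15 + 150*8 + 32000 + 150 = 646430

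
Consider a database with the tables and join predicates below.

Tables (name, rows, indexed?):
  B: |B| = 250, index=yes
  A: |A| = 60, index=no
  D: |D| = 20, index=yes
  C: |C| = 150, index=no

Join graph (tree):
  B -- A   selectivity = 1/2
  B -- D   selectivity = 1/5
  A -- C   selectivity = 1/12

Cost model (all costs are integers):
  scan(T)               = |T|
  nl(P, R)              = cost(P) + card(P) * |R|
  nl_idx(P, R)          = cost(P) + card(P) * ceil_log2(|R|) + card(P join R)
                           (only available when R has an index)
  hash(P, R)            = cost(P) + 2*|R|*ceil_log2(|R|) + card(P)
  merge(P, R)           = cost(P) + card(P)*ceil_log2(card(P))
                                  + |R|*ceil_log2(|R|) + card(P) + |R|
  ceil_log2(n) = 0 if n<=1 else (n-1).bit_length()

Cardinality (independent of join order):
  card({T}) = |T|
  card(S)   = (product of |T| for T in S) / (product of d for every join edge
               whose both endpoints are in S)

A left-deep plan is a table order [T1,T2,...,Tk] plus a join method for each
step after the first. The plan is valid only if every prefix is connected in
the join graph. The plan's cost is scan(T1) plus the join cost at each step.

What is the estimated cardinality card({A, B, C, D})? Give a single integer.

375000

Tables in S: A(60), B(250), C(150), D(20)
Edges inside S: B-A(d=2), B-D(d=5), A-C(d=12)
numerator = 60 * 250 * 150 * 20 = 45000000
denominator = 2 * 5 * 12 = 120
card(S) = 45000000 / 120 = 375000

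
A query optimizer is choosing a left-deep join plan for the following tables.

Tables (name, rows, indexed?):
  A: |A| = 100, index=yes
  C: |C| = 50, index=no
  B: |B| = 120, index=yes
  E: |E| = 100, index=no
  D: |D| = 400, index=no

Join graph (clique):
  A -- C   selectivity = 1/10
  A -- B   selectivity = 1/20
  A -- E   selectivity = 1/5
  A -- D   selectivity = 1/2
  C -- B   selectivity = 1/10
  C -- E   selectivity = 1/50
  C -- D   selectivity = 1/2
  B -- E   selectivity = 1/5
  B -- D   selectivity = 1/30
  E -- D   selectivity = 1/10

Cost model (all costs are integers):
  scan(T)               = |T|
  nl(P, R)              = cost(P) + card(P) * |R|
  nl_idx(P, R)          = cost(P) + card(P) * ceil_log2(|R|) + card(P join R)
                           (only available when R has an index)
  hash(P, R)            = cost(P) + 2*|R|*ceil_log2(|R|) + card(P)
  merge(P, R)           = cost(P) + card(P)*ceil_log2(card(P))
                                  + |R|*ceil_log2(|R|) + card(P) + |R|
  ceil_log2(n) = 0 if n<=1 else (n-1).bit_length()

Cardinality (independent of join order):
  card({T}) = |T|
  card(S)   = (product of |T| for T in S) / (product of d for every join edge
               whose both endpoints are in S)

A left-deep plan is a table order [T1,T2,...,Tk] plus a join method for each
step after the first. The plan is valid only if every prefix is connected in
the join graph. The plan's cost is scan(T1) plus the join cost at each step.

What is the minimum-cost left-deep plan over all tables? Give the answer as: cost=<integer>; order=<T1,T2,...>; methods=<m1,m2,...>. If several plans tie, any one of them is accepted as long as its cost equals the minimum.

Selinger DP (subsets sized 1..n):
  {A}: scan cost=100, card=100
  {C}: scan cost=50, card=50
  {B}: scan cost=120, card=120
  {E}: scan cost=100, card=100
  {D}: scan cost=400, card=400
  {AC}: card=500; try (C,hash)→800, (A,nl_idx)→900, (A,merge)→1200, (C,merge)→1250, (A,hash)→1500, (A,nl)→5050 …(+1); best=800 via (C,hash)
  {AB}: card=600; try (B,nl_idx)→1400, (A,nl_idx)→1560, (A,hash)→1640, (B,merge)→1860, (B,hash)→1880, (A,merge)→1880 …(+2); best=1400 via (B,nl_idx)
  {AE}: card=2000; try (E,hash)→1600, (A,hash)→1600, (E,merge)→1700, (A,merge)→1700, (A,nl_idx)→2800, (E,nl)→10100 …(+1); best=1600 via (E,hash)
  {AD}: card=20000; try (A,hash)→2200, (D,merge)→4900, (A,merge)→5200, (D,hash)→7400, (A,nl_idx)→23200, (D,nl)→40100 …(+1); best=2200 via (A,hash)
  {BC}: card=600; try (C,hash)→840, (B,nl_idx)→1000, (B,merge)→1360, (C,merge)→1430, (B,hash)→1780, (B,nl)→6050 …(+1); best=840 via (C,hash)
  {CE}: card=100; try (C,hash)→800, (E,merge)→1200, (C,merge)→1250, (E,hash)→1500, (E,nl)→5050, (C,nl)→5100; best=800 via (C,hash)
  {CD}: card=10000; try (C,hash)→1400, (D,merge)→4400, (C,merge)→4750, (D,hash)→7300, (D,nl)→20050, (C,nl)→20400; best=1400 via (C,hash)
  {BE}: card=2400; try (E,hash)→1640, (B,merge)→1860, (E,merge)→1880, (B,hash)→1880, (B,nl_idx)→3200, (B,nl)→12100 …(+1); best=1640 via (E,hash)
  {BD}: card=1600; try (B,hash)→2480, (B,nl_idx)→4800, (D,merge)→5080, (B,merge)→5360, (D,hash)→7440, (D,nl)→48120 …(+1); best=2480 via (B,hash)
  {DE}: card=4000; try (E,hash)→2200, (D,merge)→4900, (E,merge)→5200, (D,hash)→7400, (D,nl)→40100, (E,nl)→40400; best=2200 via (E,hash)
  {ABC}: card=300; try (C,hash)→2600, (A,hash)→2840, (B,hash)→2980, (B,nl_idx)→4600, (A,nl_idx)→5340, (B,merge)→6760 …(+5); best=2600 via (C,hash)
  {ACE}: card=200; try (A,nl_idx)→1700, (A,hash)→2300, (A,merge)→2400, (E,hash)→2700, (C,hash)→4200, (E,merge)→6600 …(+4); best=1700 via (A,nl_idx)
  {ACD}: card=50000; try (D,hash)→8500, (D,merge)→9800, (A,hash)→12800, (C,hash)→22800, (A,nl_idx)→121400, (A,merge)→152200 …(+4); best=8500 via (D,hash)
  {ABE}: card=2400; try (E,hash)→3400, (B,hash)→5280, (A,hash)→5440, (E,merge)→8800, (B,nl_idx)→18000, (A,nl_idx)→20840 …(+5); best=3400 via (E,hash)
  {ABD}: card=4000; try (A,hash)→5480, (D,hash)→9200, (D,merge)→12000, (A,nl_idx)→17680, (A,merge)→22480, (B,hash)→23880 …(+5); best=5480 via (A,hash)
  {ADE}: card=40000; try (A,hash)→7600, (D,hash)→10800, (E,hash)→23600, (D,merge)→29600, (A,merge)→55000, (A,nl_idx)→70200 …(+4); best=7600 via (A,hash)
  {BCE}: card=240; try (B,nl_idx)→1740, (B,merge)→2560, (B,hash)→2580, (E,hash)→2840, (C,hash)→4640, (E,merge)→8240 …(+4); best=1740 via (B,nl_idx)
  {BCD}: card=4000; try (C,hash)→4680, (D,hash)→8640, (D,merge)→11440, (B,hash)→13080, (C,merge)→22030, (B,nl_idx)→75400 …(+4); best=4680 via (C,hash)
  {CDE}: card=2000; try (D,merge)→5600, (C,hash)→6800, (D,hash)→8100, (E,hash)→12800, (D,nl)→40800, (C,merge)→54550 …(+3); best=5600 via (D,merge)
  {BDE}: card=3200; try (E,hash)→5480, (B,hash)→7880, (D,hash)→11240, (E,merge)→22480, (B,nl_idx)→33400, (D,merge)→36840 …(+4); best=5480 via (E,hash)
  {ABCE}: card=24; try (B,nl_idx)→3124, (A,hash)→3380, (A,nl_idx)→3444, (B,hash)→3580, (E,hash)→4300, (B,merge)→4460 …(+8); best=3124 via (B,nl_idx)
  {ABCD}: card=1000; try (D,merge)→9600, (C,hash)→10080, (A,hash)→10080, (D,hash)→10100, (A,nl_idx)→33680, (A,merge)→57480 …(+8); best=9600 via (D,merge)
  {ACDE}: card=2000; try (D,merge)→7500, (A,hash)→9000, (D,hash)→9100, (A,nl_idx)→21600, (A,merge)→30400, (C,hash)→48200 …(+7); best=7500 via (D,merge)
  {ABDE}: card=1600; try (A,hash)→10080, (E,hash)→10880, (D,hash)→13000, (A,nl_idx)→29480, (D,merge)→38600, (A,merge)→47880 …(+8); best=10080 via (A,hash)
  {BCDE}: card=160; try (D,merge)→7900, (D,hash)→9180, (C,hash)→9280, (B,hash)→9280, (E,hash)→10080, (B,nl_idx)→19760 …(+7); best=7900 via (D,merge)
  {ABCDE}: card=8; try (D,merge)→7268, (A,nl_idx)→9028, (A,hash)→9460, (A,merge)→10140, (D,hash)→10348, (B,hash)→11180 …(+11); best=7268 via (D,merge)

cost=7268; order=E,C,A,B,D; methods=hash,nl_idx,nl_idx,merge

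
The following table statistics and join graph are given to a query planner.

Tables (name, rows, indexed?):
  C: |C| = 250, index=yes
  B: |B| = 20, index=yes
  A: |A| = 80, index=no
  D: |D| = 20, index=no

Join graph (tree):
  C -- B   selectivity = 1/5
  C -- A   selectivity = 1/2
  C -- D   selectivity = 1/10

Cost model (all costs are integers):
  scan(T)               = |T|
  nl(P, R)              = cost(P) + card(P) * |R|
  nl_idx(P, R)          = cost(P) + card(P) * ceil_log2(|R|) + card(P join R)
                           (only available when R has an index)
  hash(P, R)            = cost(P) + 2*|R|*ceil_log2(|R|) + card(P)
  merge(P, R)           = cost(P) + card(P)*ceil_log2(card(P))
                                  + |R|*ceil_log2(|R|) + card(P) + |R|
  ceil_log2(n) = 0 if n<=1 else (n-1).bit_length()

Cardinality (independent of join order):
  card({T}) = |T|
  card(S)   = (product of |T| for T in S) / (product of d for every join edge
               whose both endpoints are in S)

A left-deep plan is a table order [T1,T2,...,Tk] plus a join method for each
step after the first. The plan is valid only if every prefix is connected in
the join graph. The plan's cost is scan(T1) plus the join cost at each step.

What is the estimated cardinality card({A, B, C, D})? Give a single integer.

Tables in S: A(80), B(20), C(250), D(20)
Edges inside S: C-B(d=5), C-A(d=2), C-D(d=10)
numerator = 80 * 20 * 250 * 20 = 8000000
denominator = 5 * 2 * 10 = 100
card(S) = 8000000 / 100 = 80000

80000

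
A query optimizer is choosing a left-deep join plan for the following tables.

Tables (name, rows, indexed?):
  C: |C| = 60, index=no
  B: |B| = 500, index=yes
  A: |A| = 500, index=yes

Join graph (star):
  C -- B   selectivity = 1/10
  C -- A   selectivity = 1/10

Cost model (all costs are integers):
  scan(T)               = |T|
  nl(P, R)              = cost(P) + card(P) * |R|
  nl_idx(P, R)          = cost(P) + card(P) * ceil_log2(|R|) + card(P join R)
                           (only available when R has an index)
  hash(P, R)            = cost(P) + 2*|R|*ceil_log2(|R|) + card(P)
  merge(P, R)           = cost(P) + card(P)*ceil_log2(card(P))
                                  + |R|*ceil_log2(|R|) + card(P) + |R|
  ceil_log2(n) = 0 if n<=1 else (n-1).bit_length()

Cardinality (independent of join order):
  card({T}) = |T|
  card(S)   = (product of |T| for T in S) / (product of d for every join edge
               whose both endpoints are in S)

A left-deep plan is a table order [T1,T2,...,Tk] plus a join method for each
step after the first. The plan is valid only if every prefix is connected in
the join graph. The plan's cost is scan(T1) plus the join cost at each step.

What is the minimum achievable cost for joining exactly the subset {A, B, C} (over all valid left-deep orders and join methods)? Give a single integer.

13720

Selinger DP over subsets of {A,B,C}:
  {C}: scan cost=60, card=60
  {B}: scan cost=500, card=500
  {A}: scan cost=500, card=500
  {BC}: card=3000; try (C,hash)→1720, (B,nl_idx)→3600, (B,merge)→5480, (C,merge)→5920, (B,hash)→9120, (B,nl)→30060 …(+1); best=1720 via (C,hash)
  {AC}: card=3000; try (C,hash)→1720, (A,nl_idx)→3600, (A,merge)→5480, (C,merge)→5920, (A,hash)→9120, (A,nl)→30060 …(+1); best=1720 via (C,hash)
  {ABC}: card=150000; try (B,hash)→13720, (A,hash)→13720, (B,merge)→45720, (A,merge)→45720, (B,nl_idx)→178720, (A,nl_idx)→178720 …(+2); best=13720 via (B,hash)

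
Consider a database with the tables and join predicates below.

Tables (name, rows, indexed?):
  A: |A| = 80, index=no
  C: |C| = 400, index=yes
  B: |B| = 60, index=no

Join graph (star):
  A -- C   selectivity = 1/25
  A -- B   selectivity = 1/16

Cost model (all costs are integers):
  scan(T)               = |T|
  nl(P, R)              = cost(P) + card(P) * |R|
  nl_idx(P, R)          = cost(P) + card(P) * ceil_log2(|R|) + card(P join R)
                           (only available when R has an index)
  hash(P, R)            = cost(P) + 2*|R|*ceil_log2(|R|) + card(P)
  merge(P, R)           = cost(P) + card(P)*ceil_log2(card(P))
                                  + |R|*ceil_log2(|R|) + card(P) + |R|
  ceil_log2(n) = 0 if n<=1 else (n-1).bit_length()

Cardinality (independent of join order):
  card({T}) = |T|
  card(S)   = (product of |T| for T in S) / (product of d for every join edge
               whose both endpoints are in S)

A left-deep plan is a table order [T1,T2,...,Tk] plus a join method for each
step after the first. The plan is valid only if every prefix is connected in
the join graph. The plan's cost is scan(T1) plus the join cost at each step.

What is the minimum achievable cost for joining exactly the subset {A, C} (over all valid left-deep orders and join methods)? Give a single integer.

1920

Selinger DP over subsets of {A,C}:
  {A}: scan cost=80, card=80
  {C}: scan cost=400, card=400
  {AC}: card=1280; try (A,hash)→1920, (C,nl_idx)→2080, (C,merge)→4720, (A,merge)→5040, (C,hash)→7360, (C,nl)→32080 …(+1); best=1920 via (A,hash)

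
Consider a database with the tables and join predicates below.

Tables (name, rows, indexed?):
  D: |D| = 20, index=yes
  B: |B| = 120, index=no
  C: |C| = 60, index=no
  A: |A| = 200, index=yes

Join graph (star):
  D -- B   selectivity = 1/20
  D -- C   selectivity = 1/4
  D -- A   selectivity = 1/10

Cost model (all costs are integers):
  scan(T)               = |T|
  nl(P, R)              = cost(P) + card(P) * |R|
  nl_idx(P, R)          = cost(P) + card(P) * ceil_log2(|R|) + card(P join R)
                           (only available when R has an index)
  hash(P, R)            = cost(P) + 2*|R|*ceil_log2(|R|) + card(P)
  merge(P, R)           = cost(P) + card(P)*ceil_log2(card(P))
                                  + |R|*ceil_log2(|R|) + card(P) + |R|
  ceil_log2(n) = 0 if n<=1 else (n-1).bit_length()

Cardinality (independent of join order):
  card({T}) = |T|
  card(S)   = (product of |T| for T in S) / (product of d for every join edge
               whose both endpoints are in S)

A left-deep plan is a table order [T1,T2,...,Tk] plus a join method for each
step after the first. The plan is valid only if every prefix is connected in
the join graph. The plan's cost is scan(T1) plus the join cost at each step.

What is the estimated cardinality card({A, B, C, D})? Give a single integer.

36000

Tables in S: A(200), B(120), C(60), D(20)
Edges inside S: D-B(d=20), D-C(d=4), D-A(d=10)
numerator = 200 * 120 * 60 * 20 = 28800000
denominator = 20 * 4 * 10 = 800
card(S) = 28800000 / 800 = 36000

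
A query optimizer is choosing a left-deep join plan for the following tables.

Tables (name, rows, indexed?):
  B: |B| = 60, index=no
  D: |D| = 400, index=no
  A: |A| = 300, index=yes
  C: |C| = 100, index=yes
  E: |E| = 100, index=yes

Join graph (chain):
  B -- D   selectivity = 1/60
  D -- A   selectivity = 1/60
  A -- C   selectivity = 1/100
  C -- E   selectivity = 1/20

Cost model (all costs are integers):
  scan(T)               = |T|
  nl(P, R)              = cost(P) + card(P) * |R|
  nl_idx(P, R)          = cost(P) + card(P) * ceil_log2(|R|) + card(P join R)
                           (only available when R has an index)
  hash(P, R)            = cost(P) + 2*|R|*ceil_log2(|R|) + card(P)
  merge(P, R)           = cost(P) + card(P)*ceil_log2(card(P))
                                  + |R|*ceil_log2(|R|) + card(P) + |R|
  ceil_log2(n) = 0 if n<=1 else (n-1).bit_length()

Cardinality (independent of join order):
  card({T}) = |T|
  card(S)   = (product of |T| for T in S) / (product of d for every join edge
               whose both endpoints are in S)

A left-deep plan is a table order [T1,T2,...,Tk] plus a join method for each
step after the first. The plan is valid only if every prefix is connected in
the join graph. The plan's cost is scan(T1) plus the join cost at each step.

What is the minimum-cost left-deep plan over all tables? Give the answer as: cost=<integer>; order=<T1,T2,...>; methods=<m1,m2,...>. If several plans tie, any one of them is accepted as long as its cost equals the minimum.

Selinger DP (subsets sized 1..n):
  {B}: scan cost=60, card=60
  {D}: scan cost=400, card=400
  {A}: scan cost=300, card=300
  {C}: scan cost=100, card=100
  {E}: scan cost=100, card=100
  {BD}: card=400; try (B,hash)→1520, (D,merge)→4480, (B,merge)→4820, (D,hash)→7320, (D,nl)→24060, (B,nl)→24400; best=1520 via (B,hash)
  {AD}: card=2000; try (A,nl_idx)→6000, (A,hash)→6200, (D,merge)→7300, (A,merge)→7400, (D,hash)→7800, (D,nl)→120300 …(+1); best=6000 via (A,nl_idx)
  {AC}: card=300; try (A,nl_idx)→1300, (C,hash)→2000, (C,nl_idx)→2700, (A,merge)→3900, (C,merge)→4100, (A,hash)→5600 …(+2); best=1300 via (A,nl_idx)
  {CE}: card=500; try (E,nl_idx)→1300, (C,nl_idx)→1300, (E,hash)→1600, (C,hash)→1600, (E,merge)→1700, (C,merge)→1700 …(+2); best=1300 via (E,nl_idx)
  {ABD}: card=2000; try (A,nl_idx)→7120, (A,hash)→7320, (A,merge)→8520, (B,hash)→8720, (B,merge)→30420, (A,nl)→121520 …(+1); best=7120 via (A,nl_idx)
  {ACD}: card=2000; try (D,merge)→8300, (D,hash)→8800, (C,hash)→9400, (C,nl_idx)→22000, (C,merge)→30800, (D,nl)→121300 …(+1); best=8300 via (D,merge)
  {ACE}: card=1500; try (E,hash)→3000, (E,nl_idx)→4900, (E,merge)→5100, (A,hash)→7200, (A,nl_idx)→7300, (A,merge)→9300 …(+2); best=3000 via (E,hash)
  {ABCD}: card=2000; try (C,hash)→10520, (B,hash)→11020, (C,nl_idx)→23120, (C,merge)→31920, (B,merge)→32720, (B,nl)→128300 …(+1); best=10520 via (C,hash)
  {ACDE}: card=10000; try (E,hash)→11700, (D,hash)→11700, (D,merge)→25000, (E,nl_idx)→32300, (E,merge)→33100, (E,nl)→208300 …(+1); best=11700 via (E,hash)
  {ABCDE}: card=10000; try (E,hash)→13920, (B,hash)→22420, (E,nl_idx)→34520, (E,merge)→35320, (B,merge)→162120, (E,nl)→210520 …(+1); best=13920 via (E,hash)

cost=13920; order=D,B,A,C,E; methods=hash,nl_idx,hash,hash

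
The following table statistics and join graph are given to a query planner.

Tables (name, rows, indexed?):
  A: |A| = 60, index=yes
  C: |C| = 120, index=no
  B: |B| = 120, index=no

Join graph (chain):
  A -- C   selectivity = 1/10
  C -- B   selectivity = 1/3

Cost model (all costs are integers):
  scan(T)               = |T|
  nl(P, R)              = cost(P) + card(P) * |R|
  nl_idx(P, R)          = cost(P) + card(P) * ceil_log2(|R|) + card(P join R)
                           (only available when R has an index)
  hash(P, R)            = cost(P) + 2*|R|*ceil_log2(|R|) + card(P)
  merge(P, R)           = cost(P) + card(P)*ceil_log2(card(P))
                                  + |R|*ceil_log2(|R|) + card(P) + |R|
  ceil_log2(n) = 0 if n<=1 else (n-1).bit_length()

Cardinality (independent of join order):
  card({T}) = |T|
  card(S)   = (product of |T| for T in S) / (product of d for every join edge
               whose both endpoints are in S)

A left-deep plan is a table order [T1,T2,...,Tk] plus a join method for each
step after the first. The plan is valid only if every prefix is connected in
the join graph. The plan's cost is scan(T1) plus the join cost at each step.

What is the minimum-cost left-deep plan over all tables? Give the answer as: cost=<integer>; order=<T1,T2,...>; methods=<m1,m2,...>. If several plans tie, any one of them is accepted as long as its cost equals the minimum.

cost=3360; order=C,A,B; methods=hash,hash

Selinger DP (subsets sized 1..n):
  {A}: scan cost=60, card=60
  {C}: scan cost=120, card=120
  {B}: scan cost=120, card=120
  {AC}: card=720; try (A,hash)→960, (C,merge)→1440, (A,merge)→1500, (A,nl_idx)→1560, (C,hash)→1800, (C,nl)→7260 …(+1); best=960 via (A,hash)
  {BC}: card=4800; try (C,hash)→1920, (B,hash)→1920, (C,merge)→2040, (B,merge)→2040, (C,nl)→14520, (B,nl)→14520; best=1920 via (C,hash)
  {ABC}: card=28800; try (B,hash)→3360, (A,hash)→7440, (B,merge)→9840, (A,nl_idx)→59520, (A,merge)→69540, (B,nl)→87360 …(+1); best=3360 via (B,hash)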